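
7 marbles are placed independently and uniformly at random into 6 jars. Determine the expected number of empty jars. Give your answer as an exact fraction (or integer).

Let Xⱼ=1 if jar j is empty. P(Xⱼ=1) = ((6-1)/6)^7 = 78125/279936.
By linearity, E[#empty] = 6·78125/279936 = 78125/46656.

78125/46656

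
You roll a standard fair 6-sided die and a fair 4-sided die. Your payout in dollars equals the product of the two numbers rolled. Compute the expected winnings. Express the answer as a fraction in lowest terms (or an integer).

Distribution of the product of the two numbers rolled: 1 w.p. 1/24, 2 w.p. 1/12, 3 w.p. 1/12, 4 w.p. 1/8, 5 w.p. 1/24, 6 w.p. 1/8, …
E[payout] = (1/24)·1 + (1/12)·2 + (1/12)·3 + (1/8)·4 + (1/24)·5 + (1/8)·6 + (1/12)·8 + (1/24)·9 + (1/24)·10 + (1/8)·12 + (1/24)·15 + (1/24)·16 + (1/24)·18 + (1/24)·20 + (1/24)·24 = 35/4

35/4 dollars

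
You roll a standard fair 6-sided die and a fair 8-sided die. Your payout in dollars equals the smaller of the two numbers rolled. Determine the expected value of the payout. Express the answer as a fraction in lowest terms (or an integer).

133/48 dollars

Distribution of the smaller of the two numbers rolled: 1 w.p. 13/48, 2 w.p. 11/48, 3 w.p. 3/16, 4 w.p. 7/48, 5 w.p. 5/48, 6 w.p. 1/16
E[payout] = (13/48)·1 + (11/48)·2 + (3/16)·3 + (7/48)·4 + (5/48)·5 + (1/16)·6 = 133/48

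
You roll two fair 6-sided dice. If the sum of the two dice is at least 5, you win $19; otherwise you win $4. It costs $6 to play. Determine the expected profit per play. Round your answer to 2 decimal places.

E[payout] = (1/6)·4 + (5/6)·19 = 33/2
Expected profit = 33/2 − 6 = 21/2 ≈ $10.50

$10.50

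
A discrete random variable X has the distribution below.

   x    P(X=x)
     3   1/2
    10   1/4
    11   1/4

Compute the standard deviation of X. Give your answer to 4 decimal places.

E[X] = 27/4, E[X²] = 239/4
Var(X) = E[X²] − (E[X])² = 239/4 − 729/16 = 227/16
SD(X) = √(227/16) ≈ 3.7666

3.7666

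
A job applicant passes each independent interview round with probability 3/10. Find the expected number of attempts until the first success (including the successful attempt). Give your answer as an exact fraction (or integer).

For a geometric distribution, E[trials] = 1/p = 1/(3/10) = 10/3.

10/3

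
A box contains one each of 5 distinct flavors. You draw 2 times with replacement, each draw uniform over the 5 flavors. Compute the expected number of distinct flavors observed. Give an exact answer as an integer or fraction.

Let Xⱼ=1 if type j appears at least once. P(Xⱼ=1) = 1 − ((5−1)/5)^2 = 9/25.
E[#distinct] = 5·9/25 = 9/5.

9/5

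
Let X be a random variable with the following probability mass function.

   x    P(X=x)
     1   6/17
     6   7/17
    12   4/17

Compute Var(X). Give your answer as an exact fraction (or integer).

E[X] = (6/17)·1 + (7/17)·6 + (4/17)·12 = 96/17
E[X²] = (6/17)·1 + (7/17)·36 + (4/17)·144 = 834/17
Var(X) = 834/17 − (96/17)² = 4962/289

4962/289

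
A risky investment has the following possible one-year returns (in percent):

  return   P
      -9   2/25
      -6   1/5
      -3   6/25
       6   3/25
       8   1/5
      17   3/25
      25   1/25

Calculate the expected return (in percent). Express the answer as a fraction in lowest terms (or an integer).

68/25

E[X] = (2/25)·(-9) + (1/5)·(-6) + (6/25)·(-3) + (3/25)·6 + (1/5)·8 + (3/25)·17 + (1/25)·25
     = 68/25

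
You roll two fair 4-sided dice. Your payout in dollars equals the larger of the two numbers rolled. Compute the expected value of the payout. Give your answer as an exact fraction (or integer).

25/8 dollars

Distribution of the larger of the two numbers rolled: 1 w.p. 1/16, 2 w.p. 3/16, 3 w.p. 5/16, 4 w.p. 7/16
E[payout] = (1/16)·1 + (3/16)·2 + (5/16)·3 + (7/16)·4 = 25/8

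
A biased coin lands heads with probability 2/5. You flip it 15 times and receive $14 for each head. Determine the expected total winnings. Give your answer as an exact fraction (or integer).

E[#heads] = 15·2/5 = 6 (linearity over flips).
E[winnings] = 14·6 = 84.

$84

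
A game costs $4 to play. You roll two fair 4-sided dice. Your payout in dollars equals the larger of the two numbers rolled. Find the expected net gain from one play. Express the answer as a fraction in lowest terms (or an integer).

-7/8 dollars

Distribution of the larger of the two numbers rolled: 1 w.p. 1/16, 2 w.p. 3/16, 3 w.p. 5/16, 4 w.p. 7/16
E[payout] = (1/16)·1 + (3/16)·2 + (5/16)·3 + (7/16)·4 = 25/8
Expected profit = 25/8 − 4 = -7/8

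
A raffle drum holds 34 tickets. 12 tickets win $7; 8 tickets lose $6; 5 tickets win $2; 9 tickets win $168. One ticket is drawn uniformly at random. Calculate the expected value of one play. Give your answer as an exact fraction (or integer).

779/17 dollars

E[payout] = (12/34)·7 + (8/34)·(-6) + (5/34)·2 + (9/34)·168 = 779/17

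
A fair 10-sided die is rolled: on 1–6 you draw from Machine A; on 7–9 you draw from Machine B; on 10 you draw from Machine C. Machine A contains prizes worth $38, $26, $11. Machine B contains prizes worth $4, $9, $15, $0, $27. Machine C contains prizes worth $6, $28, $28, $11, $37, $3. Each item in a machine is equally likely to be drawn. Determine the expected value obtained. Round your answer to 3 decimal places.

E[X | Machine A] = (38 + 26 + 11)/3 = 25
E[X | Machine B] = (4 + 9 + 15 + 0 + 27)/5 = 11
E[X | Machine C] = (6 + 28 + 28 + 11 + 37 + 3)/6 = 113/6
E[X] = (3/5)·25 + (3/10)·11 + (1/10)·113/6 = 1211/60 ≈ 20.183

$20.183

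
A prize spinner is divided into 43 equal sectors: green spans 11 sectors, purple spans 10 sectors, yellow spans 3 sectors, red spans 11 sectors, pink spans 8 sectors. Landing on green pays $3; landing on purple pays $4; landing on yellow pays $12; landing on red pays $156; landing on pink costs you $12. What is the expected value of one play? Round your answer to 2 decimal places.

E[payout] = (11/43)·3 + (10/43)·4 + (3/43)·12 + (11/43)·156 + (8/43)·(-12) = 1729/43
≈ $40.21

$40.21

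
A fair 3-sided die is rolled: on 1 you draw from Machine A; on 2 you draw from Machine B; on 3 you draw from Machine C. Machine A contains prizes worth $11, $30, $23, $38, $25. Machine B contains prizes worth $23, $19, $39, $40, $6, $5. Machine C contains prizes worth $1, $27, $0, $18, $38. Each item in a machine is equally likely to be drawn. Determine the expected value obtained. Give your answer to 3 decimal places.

E[X | Machine A] = (11 + 30 + 23 + 38 + 25)/5 = 127/5
E[X | Machine B] = (23 + 19 + 39 + 40 + 6 + 5)/6 = 22
E[X | Machine C] = (1 + 27 + 0 + 18 + 38)/5 = 84/5
E[X] = (1/3)·127/5 + (1/3)·22 + (1/3)·84/5 = 107/5 ≈ 21.400

$21.400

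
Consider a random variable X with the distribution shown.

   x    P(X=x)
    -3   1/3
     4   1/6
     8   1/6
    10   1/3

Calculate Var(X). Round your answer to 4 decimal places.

30.8889

E[X] = (1/3)·(-3) + (1/6)·4 + (1/6)·8 + (1/3)·10 = 13/3
E[X²] = (1/3)·9 + (1/6)·16 + (1/6)·64 + (1/3)·100 = 149/3
Var(X) = 149/3 − (13/3)² = 278/9 ≈ 30.8889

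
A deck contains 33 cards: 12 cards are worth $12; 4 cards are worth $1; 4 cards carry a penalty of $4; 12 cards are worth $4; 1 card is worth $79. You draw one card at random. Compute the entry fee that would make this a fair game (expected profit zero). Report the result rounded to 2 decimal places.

$7.85

E[payout] = (12/33)·12 + (4/33)·1 + (4/33)·(-4) + (12/33)·4 + (1/33)·79 = 259/33
Fair fee = E[payout] = 259/33 ≈ $7.85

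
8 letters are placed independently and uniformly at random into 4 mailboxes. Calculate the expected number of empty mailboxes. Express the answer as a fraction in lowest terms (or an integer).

6561/16384

Let Xⱼ=1 if mailbox j is empty. P(Xⱼ=1) = ((4-1)/4)^8 = 6561/65536.
By linearity, E[#empty] = 4·6561/65536 = 6561/16384.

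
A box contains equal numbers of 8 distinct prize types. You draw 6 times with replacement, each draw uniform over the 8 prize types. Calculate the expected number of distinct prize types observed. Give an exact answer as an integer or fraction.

144495/32768

Let Xⱼ=1 if type j appears at least once. P(Xⱼ=1) = 1 − ((8−1)/8)^6 = 144495/262144.
E[#distinct] = 8·144495/262144 = 144495/32768.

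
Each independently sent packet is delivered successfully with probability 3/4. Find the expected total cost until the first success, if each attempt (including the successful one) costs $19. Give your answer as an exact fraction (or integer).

E[#attempts] = 1/p = 4/3; E[cost] = 19·4/3 = 76/3.

76/3 dollars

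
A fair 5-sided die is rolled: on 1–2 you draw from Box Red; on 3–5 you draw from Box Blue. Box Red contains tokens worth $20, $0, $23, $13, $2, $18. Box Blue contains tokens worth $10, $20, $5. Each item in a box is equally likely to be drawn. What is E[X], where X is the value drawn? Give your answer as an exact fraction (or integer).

E[X | Box Red] = (20 + 0 + 23 + 13 + 2 + 18)/6 = 38/3
E[X | Box Blue] = (10 + 20 + 5)/3 = 35/3
E[X] = (2/5)·38/3 + (3/5)·35/3 = 181/15

181/15 dollars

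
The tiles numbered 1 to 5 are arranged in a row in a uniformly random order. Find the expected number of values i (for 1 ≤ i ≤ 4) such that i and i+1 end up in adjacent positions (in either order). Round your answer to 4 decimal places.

For each i ∈ {1,…,4}, let Xᵢ = 1 if i and i+1 are adjacent. P(Xᵢ=1) = 2·(5−1)!/5! = 2/5.
By linearity, E[ΣXᵢ] = (4)·(2/5) = 8/5.
≈ 1.6000

1.6000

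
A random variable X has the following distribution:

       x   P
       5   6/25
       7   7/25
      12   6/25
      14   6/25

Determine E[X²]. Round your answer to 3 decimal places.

101.320

E[X²] = (6/25)·25 + (7/25)·49 + (6/25)·144 + (6/25)·196
     = 2533/25 ≈ 101.320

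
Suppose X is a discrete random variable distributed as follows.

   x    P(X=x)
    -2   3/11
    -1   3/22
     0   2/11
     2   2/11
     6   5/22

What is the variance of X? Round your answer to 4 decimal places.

E[X] = (3/11)·(-2) + (3/22)·(-1) + (2/11)·0 + (2/11)·2 + (5/22)·6 = 23/22
E[X²] = (3/11)·4 + (3/22)·1 + (2/11)·0 + (2/11)·4 + (5/22)·36 = 223/22
Var(X) = 223/22 − (23/22)² = 4377/484 ≈ 9.0434

9.0434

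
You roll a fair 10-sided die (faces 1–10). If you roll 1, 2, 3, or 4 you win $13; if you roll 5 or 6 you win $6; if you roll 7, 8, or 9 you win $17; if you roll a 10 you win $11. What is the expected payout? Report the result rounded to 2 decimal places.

$12.60

E[payout] = (1/5)·6 + (1/10)·11 + (2/5)·13 + (3/10)·17 = 63/5
≈ $12.60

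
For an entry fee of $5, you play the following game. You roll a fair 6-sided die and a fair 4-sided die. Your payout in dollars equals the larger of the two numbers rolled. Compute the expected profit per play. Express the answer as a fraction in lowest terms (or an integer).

Distribution of the larger of the two numbers rolled: 1 w.p. 1/24, 2 w.p. 1/8, 3 w.p. 5/24, 4 w.p. 7/24, 5 w.p. 1/6, 6 w.p. 1/6
E[payout] = (1/24)·1 + (1/8)·2 + (5/24)·3 + (7/24)·4 + (1/6)·5 + (1/6)·6 = 47/12
Expected profit = 47/12 − 5 = -13/12

-13/12 dollars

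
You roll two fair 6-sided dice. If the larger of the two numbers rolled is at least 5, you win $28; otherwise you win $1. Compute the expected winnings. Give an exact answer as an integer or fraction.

$16

E[payout] = (4/9)·1 + (5/9)·28 = 16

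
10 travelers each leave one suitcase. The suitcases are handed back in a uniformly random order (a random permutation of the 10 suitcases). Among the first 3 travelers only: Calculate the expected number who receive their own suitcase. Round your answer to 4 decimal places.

0.3000

Let Xᵢ = 1 if person i gets their own suitcase. For each i, P(Xᵢ=1) = 1/10.
By linearity of expectation, E[X₁+…+X_3] = 3·(1/10) = 3/10.
≈ 0.3000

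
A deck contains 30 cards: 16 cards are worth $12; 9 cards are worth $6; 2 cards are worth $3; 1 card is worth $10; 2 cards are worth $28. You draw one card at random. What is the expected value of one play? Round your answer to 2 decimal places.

$10.60

E[payout] = (16/30)·12 + (9/30)·6 + (2/30)·3 + (1/30)·10 + (2/30)·28 = 53/5
≈ $10.60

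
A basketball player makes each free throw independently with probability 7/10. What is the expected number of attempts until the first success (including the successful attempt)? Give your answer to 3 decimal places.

1.429

For a geometric distribution, E[trials] = 1/p = 1/(7/10) = 10/7.
≈ 1.429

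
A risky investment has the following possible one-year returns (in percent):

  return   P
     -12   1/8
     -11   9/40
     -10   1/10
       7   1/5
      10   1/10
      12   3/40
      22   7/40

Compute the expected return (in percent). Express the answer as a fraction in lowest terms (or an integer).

E[X] = (1/8)·(-12) + (9/40)·(-11) + (1/10)·(-10) + (1/5)·7 + (1/10)·10 + (3/40)·12 + (7/40)·22
     = 87/40

87/40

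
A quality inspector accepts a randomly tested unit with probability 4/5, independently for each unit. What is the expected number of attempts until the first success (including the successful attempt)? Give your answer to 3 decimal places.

1.250

For a geometric distribution, E[trials] = 1/p = 1/(4/5) = 5/4.
≈ 1.250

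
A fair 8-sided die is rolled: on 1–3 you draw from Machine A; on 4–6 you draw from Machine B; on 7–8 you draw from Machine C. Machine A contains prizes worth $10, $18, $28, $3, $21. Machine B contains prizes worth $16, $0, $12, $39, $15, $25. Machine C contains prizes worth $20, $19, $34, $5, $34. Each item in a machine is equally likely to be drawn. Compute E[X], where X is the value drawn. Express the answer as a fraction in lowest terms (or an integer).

1463/80 dollars

E[X | Machine A] = (10 + 18 + 28 + 3 + 21)/5 = 16
E[X | Machine B] = (16 + 0 + 12 + 39 + 15 + 25)/6 = 107/6
E[X | Machine C] = (20 + 19 + 34 + 5 + 34)/5 = 112/5
E[X] = (3/8)·16 + (3/8)·107/6 + (1/4)·112/5 = 1463/80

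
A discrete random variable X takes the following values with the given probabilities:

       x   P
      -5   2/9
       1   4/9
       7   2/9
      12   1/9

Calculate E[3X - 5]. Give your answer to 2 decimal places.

1.67

E[3x-5] = (2/9)·(-20) + (4/9)·(-2) + (2/9)·16 + (1/9)·31
     = 5/3 ≈ 1.67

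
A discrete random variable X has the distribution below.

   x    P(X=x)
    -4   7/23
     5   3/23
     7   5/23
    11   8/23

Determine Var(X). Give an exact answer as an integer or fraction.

E[X] = (7/23)·(-4) + (3/23)·5 + (5/23)·7 + (8/23)·11 = 110/23
E[X²] = (7/23)·16 + (3/23)·25 + (5/23)·49 + (8/23)·121 = 1400/23
Var(X) = 1400/23 − (110/23)² = 20100/529

20100/529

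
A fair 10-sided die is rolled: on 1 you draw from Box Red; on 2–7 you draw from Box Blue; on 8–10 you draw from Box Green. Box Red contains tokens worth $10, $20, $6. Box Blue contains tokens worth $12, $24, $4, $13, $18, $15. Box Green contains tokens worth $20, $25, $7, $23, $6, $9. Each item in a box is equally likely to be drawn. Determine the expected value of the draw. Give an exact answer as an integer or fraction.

E[X | Box Red] = (10 + 20 + 6)/3 = 12
E[X | Box Blue] = (12 + 24 + 4 + 13 + 18 + 15)/6 = 43/3
E[X | Box Green] = (20 + 25 + 7 + 23 + 6 + 9)/6 = 15
E[X] = (1/10)·12 + (3/5)·43/3 + (3/10)·15 = 143/10

143/10 dollars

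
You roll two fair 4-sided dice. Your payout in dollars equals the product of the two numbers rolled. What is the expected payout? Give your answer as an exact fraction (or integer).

Distribution of the product of the two numbers rolled: 1 w.p. 1/16, 2 w.p. 1/8, 3 w.p. 1/8, 4 w.p. 3/16, 6 w.p. 1/8, 8 w.p. 1/8, …
E[payout] = (1/16)·1 + (1/8)·2 + (1/8)·3 + (3/16)·4 + (1/8)·6 + (1/8)·8 + (1/16)·9 + (1/8)·12 + (1/16)·16 = 25/4

25/4 dollars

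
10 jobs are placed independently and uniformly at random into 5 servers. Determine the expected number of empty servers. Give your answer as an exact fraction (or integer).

1048576/1953125

Let Xⱼ=1 if server j is empty. P(Xⱼ=1) = ((5-1)/5)^10 = 1048576/9765625.
By linearity, E[#empty] = 5·1048576/9765625 = 1048576/1953125.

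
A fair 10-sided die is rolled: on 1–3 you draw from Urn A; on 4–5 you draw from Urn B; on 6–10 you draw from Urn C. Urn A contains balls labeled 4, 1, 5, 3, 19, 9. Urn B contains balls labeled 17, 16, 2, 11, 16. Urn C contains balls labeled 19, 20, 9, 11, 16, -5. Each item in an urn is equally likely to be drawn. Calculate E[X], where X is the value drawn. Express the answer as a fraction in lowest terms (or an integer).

E[X | Urn A] = (4 + 1 + 5 + 3 + 19 + 9)/6 = 41/6
E[X | Urn B] = (17 + 16 + 2 + 11 + 16)/5 = 62/5
E[X | Urn C] = (19 + 20 + 9 + 11 + 16 − 5)/6 = 35/3
E[X] = (3/10)·41/6 + (1/5)·62/5 + (1/2)·35/3 = 3109/300

3109/300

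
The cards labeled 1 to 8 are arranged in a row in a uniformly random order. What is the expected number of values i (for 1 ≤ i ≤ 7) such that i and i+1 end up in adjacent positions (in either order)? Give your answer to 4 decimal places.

For each i ∈ {1,…,7}, let Xᵢ = 1 if i and i+1 are adjacent. P(Xᵢ=1) = 2·(8−1)!/8! = 2/8.
By linearity, E[ΣXᵢ] = (7)·(2/8) = 7/4.
≈ 1.7500

1.7500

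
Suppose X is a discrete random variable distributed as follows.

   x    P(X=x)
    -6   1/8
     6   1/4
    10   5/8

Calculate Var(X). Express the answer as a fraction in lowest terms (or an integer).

E[X] = (1/8)·(-6) + (1/4)·6 + (5/8)·10 = 7
E[X²] = (1/8)·36 + (1/4)·36 + (5/8)·100 = 76
Var(X) = 76 − (7)² = 27

27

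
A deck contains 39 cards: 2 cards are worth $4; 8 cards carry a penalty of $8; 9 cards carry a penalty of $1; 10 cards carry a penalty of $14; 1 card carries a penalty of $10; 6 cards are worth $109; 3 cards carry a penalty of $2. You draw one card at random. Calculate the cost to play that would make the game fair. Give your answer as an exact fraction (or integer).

E[payout] = (2/39)·4 + (8/39)·(-8) + (9/39)·(-1) + (10/39)·(-14) + (1/39)·(-10) + (6/39)·109 + (3/39)·(-2) = 433/39
Fair fee = E[payout] = 433/39

433/39 dollars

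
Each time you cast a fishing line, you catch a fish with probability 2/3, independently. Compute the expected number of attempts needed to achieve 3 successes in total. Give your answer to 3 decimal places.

4.500

By linearity (sum of 3 independent geometric waits), E[trials] = 3/p = 3/(2/3) = 9/2.
≈ 4.500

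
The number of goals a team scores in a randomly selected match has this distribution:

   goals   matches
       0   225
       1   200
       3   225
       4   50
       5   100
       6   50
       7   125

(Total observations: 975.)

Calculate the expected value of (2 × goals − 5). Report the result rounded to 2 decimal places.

0.64

Total = 975, so P(goals=0) = 225/975, etc.
E[2x-5] = (3/13)·(-5) + (8/39)·(-3) + (3/13)·1 + (2/39)·3 + (4/39)·5 + (2/39)·7 + (5/39)·9
     = 25/39 ≈ 0.64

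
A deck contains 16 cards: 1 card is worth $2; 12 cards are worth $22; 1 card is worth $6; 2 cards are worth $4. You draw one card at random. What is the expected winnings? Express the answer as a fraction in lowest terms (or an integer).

E[payout] = (1/16)·2 + (12/16)·22 + (1/16)·6 + (2/16)·4 = 35/2

35/2 dollars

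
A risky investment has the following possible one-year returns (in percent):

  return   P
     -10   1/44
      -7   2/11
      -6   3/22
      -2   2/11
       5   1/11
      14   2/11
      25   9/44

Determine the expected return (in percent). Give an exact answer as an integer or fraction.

239/44

E[X] = (1/44)·(-10) + (2/11)·(-7) + (3/22)·(-6) + (2/11)·(-2) + (1/11)·5 + (2/11)·14 + (9/44)·25
     = 239/44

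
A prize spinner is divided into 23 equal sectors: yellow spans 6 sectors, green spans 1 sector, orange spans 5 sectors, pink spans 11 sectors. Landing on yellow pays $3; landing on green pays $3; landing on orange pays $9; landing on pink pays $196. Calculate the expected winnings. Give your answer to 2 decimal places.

E[payout] = (6/23)·3 + (1/23)·3 + (5/23)·9 + (11/23)·196 = 2222/23
≈ $96.61

$96.61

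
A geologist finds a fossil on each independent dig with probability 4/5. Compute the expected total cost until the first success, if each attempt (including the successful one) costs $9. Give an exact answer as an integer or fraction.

45/4 dollars

E[#attempts] = 1/p = 5/4; E[cost] = 9·5/4 = 45/4.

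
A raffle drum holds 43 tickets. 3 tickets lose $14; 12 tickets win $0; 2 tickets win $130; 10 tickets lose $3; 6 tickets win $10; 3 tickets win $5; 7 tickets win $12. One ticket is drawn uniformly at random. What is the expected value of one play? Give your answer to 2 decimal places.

$8.07

E[payout] = (3/43)·(-14) + (12/43)·0 + (2/43)·130 + (10/43)·(-3) + (6/43)·10 + (3/43)·5 + (7/43)·12 = 347/43
≈ $8.07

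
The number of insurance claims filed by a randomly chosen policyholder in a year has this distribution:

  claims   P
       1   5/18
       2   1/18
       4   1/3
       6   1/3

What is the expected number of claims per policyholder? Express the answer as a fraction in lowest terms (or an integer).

67/18

E[X] = (5/18)·1 + (1/18)·2 + (1/3)·4 + (1/3)·6
     = 67/18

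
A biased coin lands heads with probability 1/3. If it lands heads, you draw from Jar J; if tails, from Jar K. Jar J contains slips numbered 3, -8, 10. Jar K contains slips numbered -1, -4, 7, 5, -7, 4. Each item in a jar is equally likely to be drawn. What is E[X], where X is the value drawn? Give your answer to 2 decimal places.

E[X | Jar J] = (3 − 8 + 10)/3 = 5/3
E[X | Jar K] = (-1 − 4 + 7 + 5 − 7 + 4)/6 = 2/3
E[X] = (1/3)·5/3 + (2/3)·2/3 = 1 ≈ 1.00

1.00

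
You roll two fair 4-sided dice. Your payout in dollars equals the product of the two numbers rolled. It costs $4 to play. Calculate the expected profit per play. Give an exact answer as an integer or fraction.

9/4 dollars

Distribution of the product of the two numbers rolled: 1 w.p. 1/16, 2 w.p. 1/8, 3 w.p. 1/8, 4 w.p. 3/16, 6 w.p. 1/8, 8 w.p. 1/8, …
E[payout] = (1/16)·1 + (1/8)·2 + (1/8)·3 + (3/16)·4 + (1/8)·6 + (1/8)·8 + (1/16)·9 + (1/8)·12 + (1/16)·16 = 25/4
Expected profit = 25/4 − 4 = 9/4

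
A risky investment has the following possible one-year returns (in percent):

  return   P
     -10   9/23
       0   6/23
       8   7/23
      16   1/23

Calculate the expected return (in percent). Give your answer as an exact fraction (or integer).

-18/23

E[X] = (9/23)·(-10) + (6/23)·0 + (7/23)·8 + (1/23)·16
     = -18/23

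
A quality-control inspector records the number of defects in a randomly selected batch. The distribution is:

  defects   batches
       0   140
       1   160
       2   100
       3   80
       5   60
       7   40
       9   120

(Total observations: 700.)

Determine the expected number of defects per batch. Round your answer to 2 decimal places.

3.23

Total = 700, so P(defects=0) = 140/700, etc.
E[X] = (1/5)·0 + (8/35)·1 + (1/7)·2 + (4/35)·3 + (3/35)·5 + (2/35)·7 + (6/35)·9
     = 113/35 ≈ 3.23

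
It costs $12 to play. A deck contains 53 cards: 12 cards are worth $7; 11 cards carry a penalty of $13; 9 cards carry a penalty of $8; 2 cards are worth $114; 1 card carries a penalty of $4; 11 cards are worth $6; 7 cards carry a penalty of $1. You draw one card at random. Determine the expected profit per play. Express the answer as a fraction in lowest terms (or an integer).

-484/53 dollars

E[payout] = (12/53)·7 + (11/53)·(-13) + (9/53)·(-8) + (2/53)·114 + (1/53)·(-4) + (11/53)·6 + (7/53)·(-1) = 152/53
Expected profit = 152/53 − 12 = -484/53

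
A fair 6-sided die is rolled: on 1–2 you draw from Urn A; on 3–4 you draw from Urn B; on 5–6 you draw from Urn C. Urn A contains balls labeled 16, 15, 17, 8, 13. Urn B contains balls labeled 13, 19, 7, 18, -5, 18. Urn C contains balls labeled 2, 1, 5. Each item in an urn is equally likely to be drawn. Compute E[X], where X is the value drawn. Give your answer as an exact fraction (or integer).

422/45

E[X | Urn A] = (16 + 15 + 17 + 8 + 13)/5 = 69/5
E[X | Urn B] = (13 + 19 + 7 + 18 − 5 + 18)/6 = 35/3
E[X | Urn C] = (2 + 1 + 5)/3 = 8/3
E[X] = (1/3)·69/5 + (1/3)·35/3 + (1/3)·8/3 = 422/45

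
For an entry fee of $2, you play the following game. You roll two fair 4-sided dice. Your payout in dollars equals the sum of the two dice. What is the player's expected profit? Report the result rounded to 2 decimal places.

$3.00

Distribution of the sum of the two dice: 2 w.p. 1/16, 3 w.p. 1/8, 4 w.p. 3/16, 5 w.p. 1/4, 6 w.p. 3/16, 7 w.p. 1/8, …
E[payout] = (1/16)·2 + (1/8)·3 + (3/16)·4 + (1/4)·5 + (3/16)·6 + (1/8)·7 + (1/16)·8 = 5
Expected profit = 5 − 2 = 3 ≈ $3.00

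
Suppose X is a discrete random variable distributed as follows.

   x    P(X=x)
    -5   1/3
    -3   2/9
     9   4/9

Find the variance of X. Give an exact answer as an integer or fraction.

392/9

E[X] = (1/3)·(-5) + (2/9)·(-3) + (4/9)·9 = 5/3
E[X²] = (1/3)·25 + (2/9)·9 + (4/9)·81 = 139/3
Var(X) = 139/3 − (5/3)² = 392/9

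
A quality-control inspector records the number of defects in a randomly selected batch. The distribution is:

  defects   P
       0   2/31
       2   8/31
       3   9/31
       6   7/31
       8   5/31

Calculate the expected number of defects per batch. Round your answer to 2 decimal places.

E[X] = (2/31)·0 + (8/31)·2 + (9/31)·3 + (7/31)·6 + (5/31)·8
     = 125/31 ≈ 4.03

4.03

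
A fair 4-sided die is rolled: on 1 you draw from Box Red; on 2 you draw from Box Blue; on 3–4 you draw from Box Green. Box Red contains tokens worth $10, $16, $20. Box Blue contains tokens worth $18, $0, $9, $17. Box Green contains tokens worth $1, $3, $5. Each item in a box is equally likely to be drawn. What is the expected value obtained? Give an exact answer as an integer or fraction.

97/12 dollars

E[X | Box Red] = (10 + 16 + 20)/3 = 46/3
E[X | Box Blue] = (18 + 0 + 9 + 17)/4 = 11
E[X | Box Green] = (1 + 3 + 5)/3 = 3
E[X] = (1/4)·46/3 + (1/4)·11 + (1/2)·3 = 97/12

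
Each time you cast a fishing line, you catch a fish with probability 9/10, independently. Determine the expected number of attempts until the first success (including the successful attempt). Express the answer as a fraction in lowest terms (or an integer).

10/9

For a geometric distribution, E[trials] = 1/p = 1/(9/10) = 10/9.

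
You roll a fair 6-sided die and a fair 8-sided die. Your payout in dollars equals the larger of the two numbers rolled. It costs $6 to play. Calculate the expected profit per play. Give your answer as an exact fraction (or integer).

Distribution of the larger of the two numbers rolled: 1 w.p. 1/48, 2 w.p. 1/16, 3 w.p. 5/48, 4 w.p. 7/48, 5 w.p. 3/16, 6 w.p. 11/48, …
E[payout] = (1/48)·1 + (1/16)·2 + (5/48)·3 + (7/48)·4 + (3/16)·5 + (11/48)·6 + (1/8)·7 + (1/8)·8 = 251/48
Expected profit = 251/48 − 6 = -37/48

-37/48 dollars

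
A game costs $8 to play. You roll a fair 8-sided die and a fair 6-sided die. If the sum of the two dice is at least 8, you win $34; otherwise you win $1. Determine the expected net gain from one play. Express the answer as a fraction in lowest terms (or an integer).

E[payout] = (7/16)·1 + (9/16)·34 = 313/16
Expected profit = 313/16 − 8 = 185/16

185/16 dollars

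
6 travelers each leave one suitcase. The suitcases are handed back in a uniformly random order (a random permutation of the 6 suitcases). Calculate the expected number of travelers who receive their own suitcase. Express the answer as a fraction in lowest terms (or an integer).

1

Let Xᵢ = 1 if person i gets their own suitcase. For each i, P(Xᵢ=1) = 1/6.
By linearity of expectation, E[X₁+…+X_6] = 6·(1/6) = 1.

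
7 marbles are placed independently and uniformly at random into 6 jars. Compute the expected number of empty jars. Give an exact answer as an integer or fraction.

78125/46656

Let Xⱼ=1 if jar j is empty. P(Xⱼ=1) = ((6-1)/6)^7 = 78125/279936.
By linearity, E[#empty] = 6·78125/279936 = 78125/46656.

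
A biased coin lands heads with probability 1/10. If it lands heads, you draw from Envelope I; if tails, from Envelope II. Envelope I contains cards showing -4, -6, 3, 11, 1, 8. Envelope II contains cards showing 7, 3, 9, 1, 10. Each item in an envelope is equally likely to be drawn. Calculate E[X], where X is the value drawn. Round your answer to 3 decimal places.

E[X | Envelope I] = (-4 − 6 + 3 + 11 + 1 + 8)/6 = 13/6
E[X | Envelope II] = (7 + 3 + 9 + 1 + 10)/5 = 6
E[X] = (1/10)·13/6 + (9/10)·6 = 337/60 ≈ 5.617

5.617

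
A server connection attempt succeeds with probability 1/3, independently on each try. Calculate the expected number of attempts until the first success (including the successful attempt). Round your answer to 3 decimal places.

3.000

For a geometric distribution, E[trials] = 1/p = 1/(1/3) = 3.
≈ 3.000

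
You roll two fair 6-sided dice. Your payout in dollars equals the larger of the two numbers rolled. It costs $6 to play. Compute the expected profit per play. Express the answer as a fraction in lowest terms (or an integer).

Distribution of the larger of the two numbers rolled: 1 w.p. 1/36, 2 w.p. 1/12, 3 w.p. 5/36, 4 w.p. 7/36, 5 w.p. 1/4, 6 w.p. 11/36
E[payout] = (1/36)·1 + (1/12)·2 + (5/36)·3 + (7/36)·4 + (1/4)·5 + (11/36)·6 = 161/36
Expected profit = 161/36 − 6 = -55/36

-55/36 dollars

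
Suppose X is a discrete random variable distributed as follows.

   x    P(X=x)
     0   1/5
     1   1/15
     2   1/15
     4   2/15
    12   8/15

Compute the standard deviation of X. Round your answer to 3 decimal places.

E[X] = 107/15, E[X²] = 1189/15
Var(X) = E[X²] − (E[X])² = 1189/15 − 11449/225 = 6386/225
SD(X) = √(6386/225) ≈ 5.327

5.327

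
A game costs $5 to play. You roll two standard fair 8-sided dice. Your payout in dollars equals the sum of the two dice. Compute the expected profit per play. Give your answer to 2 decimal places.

$4.00

Distribution of the sum of the two dice: 2 w.p. 1/64, 3 w.p. 1/32, 4 w.p. 3/64, 5 w.p. 1/16, 6 w.p. 5/64, 7 w.p. 3/32, …
E[payout] = (1/64)·2 + (1/32)·3 + (3/64)·4 + (1/16)·5 + (5/64)·6 + (3/32)·7 + (7/64)·8 + (1/8)·9 + (7/64)·10 + (3/32)·11 + (5/64)·12 + (1/16)·13 + (3/64)·14 + (1/32)·15 + (1/64)·16 = 9
Expected profit = 9 − 5 = 4 ≈ $4.00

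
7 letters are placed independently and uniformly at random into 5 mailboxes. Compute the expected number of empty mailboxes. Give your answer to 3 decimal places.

1.049

Let Xⱼ=1 if mailbox j is empty. P(Xⱼ=1) = ((5-1)/5)^7 = 16384/78125.
By linearity, E[#empty] = 5·16384/78125 = 16384/15625.
≈ 1.049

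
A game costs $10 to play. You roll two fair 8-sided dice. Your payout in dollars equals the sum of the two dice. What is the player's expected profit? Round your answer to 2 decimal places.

Distribution of the sum of the two dice: 2 w.p. 1/64, 3 w.p. 1/32, 4 w.p. 3/64, 5 w.p. 1/16, 6 w.p. 5/64, 7 w.p. 3/32, …
E[payout] = (1/64)·2 + (1/32)·3 + (3/64)·4 + (1/16)·5 + (5/64)·6 + (3/32)·7 + (7/64)·8 + (1/8)·9 + (7/64)·10 + (3/32)·11 + (5/64)·12 + (1/16)·13 + (3/64)·14 + (1/32)·15 + (1/64)·16 = 9
Expected profit = 9 − 10 = -1 ≈ -$1.00

-$1.00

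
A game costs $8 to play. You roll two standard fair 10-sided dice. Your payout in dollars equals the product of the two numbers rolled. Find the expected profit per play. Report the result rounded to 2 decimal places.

Distribution of the product of the two numbers rolled: 1 w.p. 1/100, 2 w.p. 1/50, 3 w.p. 1/50, 4 w.p. 3/100, 5 w.p. 1/50, 6 w.p. 1/25, …
E[payout] = (1/100)·1 + (1/50)·2 + (1/50)·3 + (3/100)·4 + (1/50)·5 + (1/25)·6 + (1/50)·7 + (1/25)·8 + (3/100)·9 + (1/25)·10 + (1/25)·12 + (1/50)·14 + (1/50)·15 + (3/100)·16 + (1/25)·18 + (1/25)·20 + (1/50)·21 + (1/25)·24 + (1/100)·25 + (1/50)·27 + (1/50)·28 + (1/25)·30 + (1/50)·32 + (1/50)·35 + (3/100)·36 + (1/25)·40 + (1/50)·42 + (1/50)·45 + (1/50)·48 + (1/100)·49 + (1/50)·50 + (1/50)·54 + (1/50)·56 + (1/50)·60 + (1/50)·63 + (1/100)·64 + (1/50)·70 + (1/50)·72 + (1/50)·80 + (1/100)·81 + (1/50)·90 + (1/100)·100 = 121/4
Expected profit = 121/4 − 8 = 89/4 ≈ $22.25

$22.25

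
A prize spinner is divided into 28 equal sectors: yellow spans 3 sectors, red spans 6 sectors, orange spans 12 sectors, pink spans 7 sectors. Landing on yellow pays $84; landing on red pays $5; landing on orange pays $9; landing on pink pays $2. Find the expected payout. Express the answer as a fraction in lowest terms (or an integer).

101/7 dollars

E[payout] = (3/28)·84 + (6/28)·5 + (12/28)·9 + (7/28)·2 = 101/7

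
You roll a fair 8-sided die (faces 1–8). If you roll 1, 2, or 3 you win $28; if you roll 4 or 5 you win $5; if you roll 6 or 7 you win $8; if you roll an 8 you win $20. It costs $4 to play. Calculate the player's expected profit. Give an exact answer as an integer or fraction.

E[payout] = (1/4)·5 + (1/4)·8 + (1/8)·20 + (3/8)·28 = 65/4
Expected profit = 65/4 − 4 = 49/4

49/4 dollars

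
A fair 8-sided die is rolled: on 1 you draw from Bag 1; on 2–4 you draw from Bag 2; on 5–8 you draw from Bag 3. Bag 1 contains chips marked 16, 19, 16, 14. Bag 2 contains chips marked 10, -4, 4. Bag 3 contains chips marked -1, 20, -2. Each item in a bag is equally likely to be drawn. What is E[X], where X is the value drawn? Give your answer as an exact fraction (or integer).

587/96

E[X | Bag 1] = (16 + 19 + 16 + 14)/4 = 65/4
E[X | Bag 2] = (10 − 4 + 4)/3 = 10/3
E[X | Bag 3] = (-1 + 20 − 2)/3 = 17/3
E[X] = (1/8)·65/4 + (3/8)·10/3 + (1/2)·17/3 = 587/96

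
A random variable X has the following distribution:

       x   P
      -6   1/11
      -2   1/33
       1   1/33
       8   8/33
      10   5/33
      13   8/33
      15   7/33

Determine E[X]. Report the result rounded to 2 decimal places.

9.21

E[X] = (1/11)·(-6) + (1/33)·(-2) + (1/33)·1 + (8/33)·8 + (5/33)·10 + (8/33)·13 + (7/33)·15
     = 304/33 ≈ 9.21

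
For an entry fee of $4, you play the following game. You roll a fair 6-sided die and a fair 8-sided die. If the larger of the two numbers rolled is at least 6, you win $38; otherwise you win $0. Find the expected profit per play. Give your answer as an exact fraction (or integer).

E[payout] = (25/48)·0 + (23/48)·38 = 437/24
Expected profit = 437/24 − 4 = 341/24

341/24 dollars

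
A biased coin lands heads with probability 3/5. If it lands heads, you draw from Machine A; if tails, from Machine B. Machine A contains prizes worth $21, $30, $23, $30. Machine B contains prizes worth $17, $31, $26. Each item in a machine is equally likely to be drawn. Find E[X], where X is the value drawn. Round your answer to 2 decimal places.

E[X | Machine A] = (21 + 30 + 23 + 30)/4 = 26
E[X | Machine B] = (17 + 31 + 26)/3 = 74/3
E[X] = (3/5)·26 + (2/5)·74/3 = 382/15 ≈ 25.47

$25.47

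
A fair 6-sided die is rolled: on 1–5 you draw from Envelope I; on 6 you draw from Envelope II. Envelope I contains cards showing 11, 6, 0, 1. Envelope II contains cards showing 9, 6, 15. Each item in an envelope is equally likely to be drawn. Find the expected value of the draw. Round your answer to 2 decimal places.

E[X | Envelope I] = (11 + 6 + 0 + 1)/4 = 9/2
E[X | Envelope II] = (9 + 6 + 15)/3 = 10
E[X] = (5/6)·9/2 + (1/6)·10 = 65/12 ≈ 5.42

5.42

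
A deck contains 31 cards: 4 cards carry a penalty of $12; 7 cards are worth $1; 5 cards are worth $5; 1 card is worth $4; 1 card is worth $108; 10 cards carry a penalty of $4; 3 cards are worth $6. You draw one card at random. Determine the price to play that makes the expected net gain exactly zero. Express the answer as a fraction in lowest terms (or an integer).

E[payout] = (4/31)·(-12) + (7/31)·1 + (5/31)·5 + (1/31)·4 + (1/31)·108 + (10/31)·(-4) + (3/31)·6 = 74/31
Fair fee = E[payout] = 74/31

74/31 dollars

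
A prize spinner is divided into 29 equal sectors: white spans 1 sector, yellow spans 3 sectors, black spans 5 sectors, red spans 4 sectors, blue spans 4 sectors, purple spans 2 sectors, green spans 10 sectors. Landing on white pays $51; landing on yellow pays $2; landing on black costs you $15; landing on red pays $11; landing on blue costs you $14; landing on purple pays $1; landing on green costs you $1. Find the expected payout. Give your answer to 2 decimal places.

-$1.31

E[payout] = (1/29)·51 + (3/29)·2 + (5/29)·(-15) + (4/29)·11 + (4/29)·(-14) + (2/29)·1 + (10/29)·(-1) = -38/29
≈ -$1.31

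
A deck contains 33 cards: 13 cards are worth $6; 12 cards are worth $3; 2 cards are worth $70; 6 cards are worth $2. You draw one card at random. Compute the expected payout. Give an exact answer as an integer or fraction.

266/33 dollars

E[payout] = (13/33)·6 + (12/33)·3 + (2/33)·70 + (6/33)·2 = 266/33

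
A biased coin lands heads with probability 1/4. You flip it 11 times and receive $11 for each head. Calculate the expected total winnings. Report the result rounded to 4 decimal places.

$30.2500

E[#heads] = 11·1/4 = 11/4 (linearity over flips).
E[winnings] = 11·11/4 = 121/4.
≈ 30.2500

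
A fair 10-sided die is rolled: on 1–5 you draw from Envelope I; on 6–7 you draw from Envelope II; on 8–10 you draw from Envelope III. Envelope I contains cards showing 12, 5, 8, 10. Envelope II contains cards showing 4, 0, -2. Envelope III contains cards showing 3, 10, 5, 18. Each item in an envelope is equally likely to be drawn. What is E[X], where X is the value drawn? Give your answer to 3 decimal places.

E[X | Envelope I] = (12 + 5 + 8 + 10)/4 = 35/4
E[X | Envelope II] = (4 + 0 − 2)/3 = 2/3
E[X | Envelope III] = (3 + 10 + 5 + 18)/4 = 9
E[X] = (1/2)·35/4 + (1/5)·2/3 + (3/10)·9 = 173/24 ≈ 7.208

7.208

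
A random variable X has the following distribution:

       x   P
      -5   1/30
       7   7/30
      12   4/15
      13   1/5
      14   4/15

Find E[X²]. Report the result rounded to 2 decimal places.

E[X²] = (1/30)·25 + (7/30)·49 + (4/15)·144 + (1/5)·169 + (4/15)·196
     = 2051/15 ≈ 136.73

136.73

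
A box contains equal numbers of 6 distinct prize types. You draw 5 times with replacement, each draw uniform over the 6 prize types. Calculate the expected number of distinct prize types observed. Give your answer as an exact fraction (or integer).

Let Xⱼ=1 if type j appears at least once. P(Xⱼ=1) = 1 − ((6−1)/6)^5 = 4651/7776.
E[#distinct] = 6·4651/7776 = 4651/1296.

4651/1296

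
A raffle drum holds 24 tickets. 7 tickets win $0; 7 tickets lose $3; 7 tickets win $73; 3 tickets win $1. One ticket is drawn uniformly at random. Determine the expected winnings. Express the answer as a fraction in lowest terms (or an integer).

493/24 dollars

E[payout] = (7/24)·0 + (7/24)·(-3) + (7/24)·73 + (3/24)·1 = 493/24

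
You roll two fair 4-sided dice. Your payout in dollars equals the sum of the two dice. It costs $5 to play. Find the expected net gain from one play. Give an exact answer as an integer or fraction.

Distribution of the sum of the two dice: 2 w.p. 1/16, 3 w.p. 1/8, 4 w.p. 3/16, 5 w.p. 1/4, 6 w.p. 3/16, 7 w.p. 1/8, …
E[payout] = (1/16)·2 + (1/8)·3 + (3/16)·4 + (1/4)·5 + (3/16)·6 + (1/8)·7 + (1/16)·8 = 5
Expected profit = 5 − 5 = 0

$0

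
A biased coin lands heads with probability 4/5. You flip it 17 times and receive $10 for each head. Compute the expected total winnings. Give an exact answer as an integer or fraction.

E[#heads] = 17·4/5 = 68/5 (linearity over flips).
E[winnings] = 10·68/5 = 136.

$136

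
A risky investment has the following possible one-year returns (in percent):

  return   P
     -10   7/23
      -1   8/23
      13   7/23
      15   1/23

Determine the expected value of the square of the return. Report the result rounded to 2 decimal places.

92.00

E[X²] = (7/23)·100 + (8/23)·1 + (7/23)·169 + (1/23)·225
     = 92 ≈ 92.00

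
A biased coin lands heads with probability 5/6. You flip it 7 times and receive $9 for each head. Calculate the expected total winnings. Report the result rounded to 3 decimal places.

$52.500

E[#heads] = 7·5/6 = 35/6 (linearity over flips).
E[winnings] = 9·35/6 = 105/2.
≈ 52.500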